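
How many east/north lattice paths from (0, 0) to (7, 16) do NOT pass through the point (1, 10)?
Number of paths = 234993

Total paths from (0, 0) to (7, 16): C(23, 7) = 245157. Paths through (1, 10): (paths (0, 0) → (1, 10)) × (paths (1, 10) → (7, 16)) = C(11, 1) · C(12, 6) = 11 · 924 = 10164. Avoidance count = 245157 − 10164 = 234993.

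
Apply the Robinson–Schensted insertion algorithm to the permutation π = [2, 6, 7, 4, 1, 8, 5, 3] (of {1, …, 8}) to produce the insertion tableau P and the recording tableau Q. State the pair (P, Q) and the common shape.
P = [1, 3, 5, 8] / [2, 4] / [6, 7];  Q = [1, 2, 3, 6] / [4, 7] / [5, 8];  common shape = (4, 2, 2)

Row-insert the values π_1, π_2, … into P one at a time, bumping the leftmost entry strictly greater than the inserted value down to the next row. The recording tableau Q records, in position (i, j), the step at which that cell was added to P.
  Insert 2 (step 1): P = [2];  Q = [1]
  Insert 6 (step 2): P = [2, 6];  Q = [1, 2]
  Insert 7 (step 3): P = [2, 6, 7];  Q = [1, 2, 3]
  Insert 4 (step 4): P = [2, 4, 7] / [6];  Q = [1, 2, 3] / [4]
  Insert 1 (step 5): P = [1, 4, 7] / [2] / [6];  Q = [1, 2, 3] / [4] / [5]
  Insert 8 (step 6): P = [1, 4, 7, 8] / [2] / [6];  Q = [1, 2, 3, 6] / [4] / [5]
  Insert 5 (step 7): P = [1, 4, 5, 8] / [2, 7] / [6];  Q = [1, 2, 3, 6] / [4, 7] / [5]
  Insert 3 (step 8): P = [1, 3, 5, 8] / [2, 4] / [6, 7];  Q = [1, 2, 3, 6] / [4, 7] / [5, 8]
Final shape: (4, 2, 2).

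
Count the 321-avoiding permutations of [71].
C_71 = 5175569924646105559418940193995065716350

These 321-avoiding permutations are counted by the Catalan number C_n = (1/(n + 1)) · C(2n, n). For n = 71: C_71 = (1/72) · C(142, 71) = 372641034574519600278163693967644731577200/72 = 5175569924646105559418940193995065716350.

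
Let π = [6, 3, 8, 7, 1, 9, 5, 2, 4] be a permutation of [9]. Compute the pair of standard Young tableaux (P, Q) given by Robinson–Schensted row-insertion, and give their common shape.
P = [1, 2, 4] / [3, 5, 9] / [6, 7] / [8];  Q = [1, 3, 6] / [2, 4, 9] / [5, 7] / [8];  common shape = (3, 3, 2, 1)

Row-insert the values π_1, π_2, … into P one at a time, bumping the leftmost entry strictly greater than the inserted value down to the next row. The recording tableau Q records, in position (i, j), the step at which that cell was added to P.
  Insert 6 (step 1): P = [6];  Q = [1]
  Insert 3 (step 2): P = [3] / [6];  Q = [1] / [2]
  Insert 8 (step 3): P = [3, 8] / [6];  Q = [1, 3] / [2]
  Insert 7 (step 4): P = [3, 7] / [6, 8];  Q = [1, 3] / [2, 4]
  Insert 1 (step 5): P = [1, 7] / [3, 8] / [6];  Q = [1, 3] / [2, 4] / [5]
  Insert 9 (step 6): P = [1, 7, 9] / [3, 8] / [6];  Q = [1, 3, 6] / [2, 4] / [5]
  Insert 5 (step 7): P = [1, 5, 9] / [3, 7] / [6, 8];  Q = [1, 3, 6] / [2, 4] / [5, 7]
  Insert 2 (step 8): P = [1, 2, 9] / [3, 5] / [6, 7] / [8];  Q = [1, 3, 6] / [2, 4] / [5, 7] / [8]
  Insert 4 (step 9): P = [1, 2, 4] / [3, 5, 9] / [6, 7] / [8];  Q = [1, 3, 6] / [2, 4, 9] / [5, 7] / [8]
Final shape: (3, 3, 2, 1).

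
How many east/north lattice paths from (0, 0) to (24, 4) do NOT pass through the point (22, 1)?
Number of paths = 20245

Total paths from (0, 0) to (24, 4): C(28, 24) = 20475. Paths through (22, 1): (paths (0, 0) → (22, 1)) × (paths (22, 1) → (24, 4)) = C(23, 22) · C(5, 2) = 23 · 10 = 230. Avoidance count = 20475 − 230 = 20245.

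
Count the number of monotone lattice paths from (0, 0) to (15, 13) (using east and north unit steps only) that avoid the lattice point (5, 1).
Number of paths = 33562284

Total paths from (0, 0) to (15, 13): C(28, 15) = 37442160. Paths through (5, 1): (paths (0, 0) → (5, 1)) × (paths (5, 1) → (15, 13)) = C(6, 5) · C(22, 10) = 6 · 646646 = 3879876. Avoidance count = 37442160 − 3879876 = 33562284.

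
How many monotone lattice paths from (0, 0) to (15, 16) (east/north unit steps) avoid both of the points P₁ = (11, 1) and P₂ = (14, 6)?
Number of paths = 300074715

Inclusion–exclusion. Total paths: C(31, 15) = 300540195. Through P₁: C(12, 11)·C(19, 4) = 46512. Through P₂: C(20, 14)·C(11, 1) = 426360. Since P₁ is strictly southwest of P₂, a monotone path through both must visit P₁ then P₂; paths through both = C(12, 11)·C(8, 3)·C(11, 1) = 7392. Avoid both = 300540195 − 46512 − 426360 + 7392 = 300074715.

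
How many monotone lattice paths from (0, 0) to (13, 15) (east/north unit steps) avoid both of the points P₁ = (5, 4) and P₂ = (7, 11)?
Number of paths = 22188348

Inclusion–exclusion. Total paths: C(28, 13) = 37442160. Through P₁: C(9, 5)·C(19, 8) = 9523332. Through P₂: C(18, 7)·C(10, 6) = 6683040. Since P₁ is strictly southwest of P₂, a monotone path through both must visit P₁ then P₂; paths through both = C(9, 5)·C(9, 2)·C(10, 6) = 952560. Avoid both = 37442160 − 9523332 − 6683040 + 952560 = 22188348.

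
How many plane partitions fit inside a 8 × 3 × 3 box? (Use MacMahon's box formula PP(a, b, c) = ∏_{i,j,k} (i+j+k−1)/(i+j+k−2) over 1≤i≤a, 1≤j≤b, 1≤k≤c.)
PP(8, 3, 3) = 259545

Evaluate the triple product over i = 1..8, j = 1..3, k = 1..3. The factors are (2/1) · (3/2) · (4/3) · (3/2) · (4/3) · (5/4) · (4/3) · (5/4) · … (72 factors total). The numerators and denominators telescope so the product is an integer; carrying out the multiplication exactly gives PP(8, 3, 3) = 259545.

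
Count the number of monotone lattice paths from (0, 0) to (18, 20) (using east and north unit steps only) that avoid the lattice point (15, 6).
Number of paths = 33541101090

Total paths from (0, 0) to (18, 20): C(38, 18) = 33578000610. Paths through (15, 6): (paths (0, 0) → (15, 6)) × (paths (15, 6) → (18, 20)) = C(21, 15) · C(17, 3) = 54264 · 680 = 36899520. Avoidance count = 33578000610 − 36899520 = 33541101090.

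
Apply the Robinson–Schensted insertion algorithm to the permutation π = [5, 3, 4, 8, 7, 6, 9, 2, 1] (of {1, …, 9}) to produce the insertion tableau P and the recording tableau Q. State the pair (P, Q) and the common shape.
P = [1, 4, 6, 9] / [2, 7] / [3] / [5] / [8];  Q = [1, 3, 4, 7] / [2, 5] / [6] / [8] / [9];  common shape = (4, 2, 1, 1, 1)

Row-insert the values π_1, π_2, … into P one at a time, bumping the leftmost entry strictly greater than the inserted value down to the next row. The recording tableau Q records, in position (i, j), the step at which that cell was added to P.
  Insert 5 (step 1): P = [5];  Q = [1]
  Insert 3 (step 2): P = [3] / [5];  Q = [1] / [2]
  Insert 4 (step 3): P = [3, 4] / [5];  Q = [1, 3] / [2]
  Insert 8 (step 4): P = [3, 4, 8] / [5];  Q = [1, 3, 4] / [2]
  Insert 7 (step 5): P = [3, 4, 7] / [5, 8];  Q = [1, 3, 4] / [2, 5]
  Insert 6 (step 6): P = [3, 4, 6] / [5, 7] / [8];  Q = [1, 3, 4] / [2, 5] / [6]
  Insert 9 (step 7): P = [3, 4, 6, 9] / [5, 7] / [8];  Q = [1, 3, 4, 7] / [2, 5] / [6]
  Insert 2 (step 8): P = [2, 4, 6, 9] / [3, 7] / [5] / [8];  Q = [1, 3, 4, 7] / [2, 5] / [6] / [8]
  Insert 1 (step 9): P = [1, 4, 6, 9] / [2, 7] / [3] / [5] / [8];  Q = [1, 3, 4, 7] / [2, 5] / [6] / [8] / [9]
Final shape: (4, 2, 1, 1, 1).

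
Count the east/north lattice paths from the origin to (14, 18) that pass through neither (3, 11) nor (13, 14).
Number of paths = 360080684

Inclusion–exclusion. Total paths: C(32, 14) = 471435600. Through P₁: C(14, 3)·C(18, 11) = 11583936. Through P₂: C(27, 13)·C(5, 1) = 100291500. Since P₁ is strictly southwest of P₂, a monotone path through both must visit P₁ then P₂; paths through both = C(14, 3)·C(13, 10)·C(5, 1) = 520520. Avoid both = 471435600 − 11583936 − 100291500 + 520520 = 360080684.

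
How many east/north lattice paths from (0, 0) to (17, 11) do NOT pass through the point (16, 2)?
Number of paths = 21472650

Total paths from (0, 0) to (17, 11): C(28, 17) = 21474180. Paths through (16, 2): (paths (0, 0) → (16, 2)) × (paths (16, 2) → (17, 11)) = C(18, 16) · C(10, 1) = 153 · 10 = 1530. Avoidance count = 21474180 − 1530 = 21472650.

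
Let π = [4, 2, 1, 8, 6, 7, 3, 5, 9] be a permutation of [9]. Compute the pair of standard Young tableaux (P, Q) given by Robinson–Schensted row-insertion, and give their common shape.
P = [1, 3, 5, 9] / [2, 6, 7] / [4, 8];  Q = [1, 4, 6, 9] / [2, 5, 8] / [3, 7];  common shape = (4, 3, 2)

Row-insert the values π_1, π_2, … into P one at a time, bumping the leftmost entry strictly greater than the inserted value down to the next row. The recording tableau Q records, in position (i, j), the step at which that cell was added to P.
  Insert 4 (step 1): P = [4];  Q = [1]
  Insert 2 (step 2): P = [2] / [4];  Q = [1] / [2]
  Insert 1 (step 3): P = [1] / [2] / [4];  Q = [1] / [2] / [3]
  Insert 8 (step 4): P = [1, 8] / [2] / [4];  Q = [1, 4] / [2] / [3]
  Insert 6 (step 5): P = [1, 6] / [2, 8] / [4];  Q = [1, 4] / [2, 5] / [3]
  Insert 7 (step 6): P = [1, 6, 7] / [2, 8] / [4];  Q = [1, 4, 6] / [2, 5] / [3]
  Insert 3 (step 7): P = [1, 3, 7] / [2, 6] / [4, 8];  Q = [1, 4, 6] / [2, 5] / [3, 7]
  Insert 5 (step 8): P = [1, 3, 5] / [2, 6, 7] / [4, 8];  Q = [1, 4, 6] / [2, 5, 8] / [3, 7]
  Insert 9 (step 9): P = [1, 3, 5, 9] / [2, 6, 7] / [4, 8];  Q = [1, 4, 6, 9] / [2, 5, 8] / [3, 7]
Final shape: (4, 3, 2).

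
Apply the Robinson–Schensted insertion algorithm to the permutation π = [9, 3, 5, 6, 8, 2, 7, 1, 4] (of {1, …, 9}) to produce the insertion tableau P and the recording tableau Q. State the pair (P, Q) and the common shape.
P = [1, 4, 6, 7] / [2, 5] / [3, 8] / [9];  Q = [1, 3, 4, 5] / [2, 7] / [6, 9] / [8];  common shape = (4, 2, 2, 1)

Row-insert the values π_1, π_2, … into P one at a time, bumping the leftmost entry strictly greater than the inserted value down to the next row. The recording tableau Q records, in position (i, j), the step at which that cell was added to P.
  Insert 9 (step 1): P = [9];  Q = [1]
  Insert 3 (step 2): P = [3] / [9];  Q = [1] / [2]
  Insert 5 (step 3): P = [3, 5] / [9];  Q = [1, 3] / [2]
  Insert 6 (step 4): P = [3, 5, 6] / [9];  Q = [1, 3, 4] / [2]
  Insert 8 (step 5): P = [3, 5, 6, 8] / [9];  Q = [1, 3, 4, 5] / [2]
  Insert 2 (step 6): P = [2, 5, 6, 8] / [3] / [9];  Q = [1, 3, 4, 5] / [2] / [6]
  Insert 7 (step 7): P = [2, 5, 6, 7] / [3, 8] / [9];  Q = [1, 3, 4, 5] / [2, 7] / [6]
  Insert 1 (step 8): P = [1, 5, 6, 7] / [2, 8] / [3] / [9];  Q = [1, 3, 4, 5] / [2, 7] / [6] / [8]
  Insert 4 (step 9): P = [1, 4, 6, 7] / [2, 5] / [3, 8] / [9];  Q = [1, 3, 4, 5] / [2, 7] / [6, 9] / [8]
Final shape: (4, 2, 2, 1).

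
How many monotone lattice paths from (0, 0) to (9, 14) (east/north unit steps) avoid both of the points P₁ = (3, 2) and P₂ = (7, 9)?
Number of paths = 460610

Inclusion–exclusion. Total paths: C(23, 9) = 817190. Through P₁: C(5, 3)·C(18, 6) = 185640. Through P₂: C(16, 7)·C(7, 2) = 240240. Since P₁ is strictly southwest of P₂, a monotone path through both must visit P₁ then P₂; paths through both = C(5, 3)·C(11, 4)·C(7, 2) = 69300. Avoid both = 817190 − 185640 − 240240 + 69300 = 460610.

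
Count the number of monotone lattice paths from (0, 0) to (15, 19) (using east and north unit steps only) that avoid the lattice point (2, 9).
Number of paths = 1793043890

Total paths from (0, 0) to (15, 19): C(34, 15) = 1855967520. Paths through (2, 9): (paths (0, 0) → (2, 9)) × (paths (2, 9) → (15, 19)) = C(11, 2) · C(23, 13) = 55 · 1144066 = 62923630. Avoidance count = 1855967520 − 62923630 = 1793043890.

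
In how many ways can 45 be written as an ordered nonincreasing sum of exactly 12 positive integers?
p(45, 12 parts) = 7476

Partitions of n into exactly k parts are in bijection with partitions of n − k into at most k parts (subtract 1 from each part). So p(45, exactly 12) = p(33, parts ≤ 12). Computing via the recurrence p(m, j) = p(m, j−1) + p(m−j, j) gives 7476.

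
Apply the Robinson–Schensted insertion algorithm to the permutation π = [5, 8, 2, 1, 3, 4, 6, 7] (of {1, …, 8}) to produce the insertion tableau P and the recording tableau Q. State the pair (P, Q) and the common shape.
P = [1, 3, 4, 6, 7] / [2, 8] / [5];  Q = [1, 2, 6, 7, 8] / [3, 5] / [4];  common shape = (5, 2, 1)

Row-insert the values π_1, π_2, … into P one at a time, bumping the leftmost entry strictly greater than the inserted value down to the next row. The recording tableau Q records, in position (i, j), the step at which that cell was added to P.
  Insert 5 (step 1): P = [5];  Q = [1]
  Insert 8 (step 2): P = [5, 8];  Q = [1, 2]
  Insert 2 (step 3): P = [2, 8] / [5];  Q = [1, 2] / [3]
  Insert 1 (step 4): P = [1, 8] / [2] / [5];  Q = [1, 2] / [3] / [4]
  Insert 3 (step 5): P = [1, 3] / [2, 8] / [5];  Q = [1, 2] / [3, 5] / [4]
  Insert 4 (step 6): P = [1, 3, 4] / [2, 8] / [5];  Q = [1, 2, 6] / [3, 5] / [4]
  Insert 6 (step 7): P = [1, 3, 4, 6] / [2, 8] / [5];  Q = [1, 2, 6, 7] / [3, 5] / [4]
  Insert 7 (step 8): P = [1, 3, 4, 6, 7] / [2, 8] / [5];  Q = [1, 2, 6, 7, 8] / [3, 5] / [4]
Final shape: (5, 2, 1).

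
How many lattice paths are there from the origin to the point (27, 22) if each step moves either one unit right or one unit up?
Number of paths = 49699896548176

A monotone lattice path from (0, 0) to (27, 22) consists of 27 east steps and 22 north steps in some order, so it is determined by which 27 of the 49 steps are east. The count is C(49, 27) = 49699896548176.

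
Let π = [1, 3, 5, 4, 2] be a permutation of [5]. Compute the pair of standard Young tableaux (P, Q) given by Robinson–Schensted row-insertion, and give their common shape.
P = [1, 2, 4] / [3] / [5];  Q = [1, 2, 3] / [4] / [5];  common shape = (3, 1, 1)

Row-insert the values π_1, π_2, … into P one at a time, bumping the leftmost entry strictly greater than the inserted value down to the next row. The recording tableau Q records, in position (i, j), the step at which that cell was added to P.
  Insert 1 (step 1): P = [1];  Q = [1]
  Insert 3 (step 2): P = [1, 3];  Q = [1, 2]
  Insert 5 (step 3): P = [1, 3, 5];  Q = [1, 2, 3]
  Insert 4 (step 4): P = [1, 3, 4] / [5];  Q = [1, 2, 3] / [4]
  Insert 2 (step 5): P = [1, 2, 4] / [3] / [5];  Q = [1, 2, 3] / [4] / [5]
Final shape: (3, 1, 1).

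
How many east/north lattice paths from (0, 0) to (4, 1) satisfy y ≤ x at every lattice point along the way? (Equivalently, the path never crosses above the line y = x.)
Number of paths = 4

By the reflection principle (André's argument), the number of monotone paths to (4, 1) with n ≤ m that never go above y = x is C(5, 4) − C(5, 5) = 5 − 1 = 4.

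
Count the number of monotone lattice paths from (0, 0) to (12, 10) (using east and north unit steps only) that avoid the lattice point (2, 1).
Number of paths = 369512

Total paths from (0, 0) to (12, 10): C(22, 12) = 646646. Paths through (2, 1): (paths (0, 0) → (2, 1)) × (paths (2, 1) → (12, 10)) = C(3, 2) · C(19, 10) = 3 · 92378 = 277134. Avoidance count = 646646 − 277134 = 369512.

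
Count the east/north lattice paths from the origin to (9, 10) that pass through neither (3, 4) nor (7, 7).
Number of paths = 37968

Inclusion–exclusion. Total paths: C(19, 9) = 92378. Through P₁: C(7, 3)·C(12, 6) = 32340. Through P₂: C(14, 7)·C(5, 2) = 34320. Since P₁ is strictly southwest of P₂, a monotone path through both must visit P₁ then P₂; paths through both = C(7, 3)·C(7, 4)·C(5, 2) = 12250. Avoid both = 92378 − 32340 − 34320 + 12250 = 37968.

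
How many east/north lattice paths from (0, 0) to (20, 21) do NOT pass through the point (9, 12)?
Number of paths = 219760454420

Total paths from (0, 0) to (20, 21): C(41, 20) = 269128937220. Paths through (9, 12): (paths (0, 0) → (9, 12)) × (paths (9, 12) → (20, 21)) = C(21, 9) · C(20, 11) = 293930 · 167960 = 49368482800. Avoidance count = 269128937220 − 49368482800 = 219760454420.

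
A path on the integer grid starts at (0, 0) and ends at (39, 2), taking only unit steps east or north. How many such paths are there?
Number of paths = 820

A monotone lattice path from (0, 0) to (39, 2) consists of 39 east steps and 2 north steps in some order, so it is determined by which 39 of the 41 steps are east. The count is C(41, 39) = 820.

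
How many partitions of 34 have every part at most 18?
p(34, parts ≤ 18) = 11626

Use the recurrence p(n, m) = p(n, m−1) + p(n−m, m): either the largest part is < m (count p(n, m−1)) or the largest part is exactly m (remove one copy of m, count p(n−m, m)). With p(0, ·) = 1 this gives p(34, parts ≤ 18) = 11626. (By conjugating Young diagrams, this also counts partitions of 34 into at most 18 parts.)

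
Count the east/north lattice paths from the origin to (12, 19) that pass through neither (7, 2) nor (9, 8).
Number of paths = 131690573

Inclusion–exclusion. Total paths: C(31, 12) = 141120525. Through P₁: C(9, 7)·C(22, 5) = 948024. Through P₂: C(17, 9)·C(14, 3) = 8848840. Since P₁ is strictly southwest of P₂, a monotone path through both must visit P₁ then P₂; paths through both = C(9, 7)·C(8, 2)·C(14, 3) = 366912. Avoid both = 141120525 − 948024 − 8848840 + 366912 = 131690573.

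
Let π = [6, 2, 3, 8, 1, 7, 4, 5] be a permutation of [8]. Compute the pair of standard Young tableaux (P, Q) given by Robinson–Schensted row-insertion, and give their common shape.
P = [1, 3, 4, 5] / [2, 7] / [6, 8];  Q = [1, 3, 4, 8] / [2, 6] / [5, 7];  common shape = (4, 2, 2)

Row-insert the values π_1, π_2, … into P one at a time, bumping the leftmost entry strictly greater than the inserted value down to the next row. The recording tableau Q records, in position (i, j), the step at which that cell was added to P.
  Insert 6 (step 1): P = [6];  Q = [1]
  Insert 2 (step 2): P = [2] / [6];  Q = [1] / [2]
  Insert 3 (step 3): P = [2, 3] / [6];  Q = [1, 3] / [2]
  Insert 8 (step 4): P = [2, 3, 8] / [6];  Q = [1, 3, 4] / [2]
  Insert 1 (step 5): P = [1, 3, 8] / [2] / [6];  Q = [1, 3, 4] / [2] / [5]
  Insert 7 (step 6): P = [1, 3, 7] / [2, 8] / [6];  Q = [1, 3, 4] / [2, 6] / [5]
  Insert 4 (step 7): P = [1, 3, 4] / [2, 7] / [6, 8];  Q = [1, 3, 4] / [2, 6] / [5, 7]
  Insert 5 (step 8): P = [1, 3, 4, 5] / [2, 7] / [6, 8];  Q = [1, 3, 4, 8] / [2, 6] / [5, 7]
Final shape: (4, 2, 2).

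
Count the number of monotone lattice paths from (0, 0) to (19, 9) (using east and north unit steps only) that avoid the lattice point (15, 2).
Number of paths = 6862020

Total paths from (0, 0) to (19, 9): C(28, 19) = 6906900. Paths through (15, 2): (paths (0, 0) → (15, 2)) × (paths (15, 2) → (19, 9)) = C(17, 15) · C(11, 4) = 136 · 330 = 44880. Avoidance count = 6906900 − 44880 = 6862020.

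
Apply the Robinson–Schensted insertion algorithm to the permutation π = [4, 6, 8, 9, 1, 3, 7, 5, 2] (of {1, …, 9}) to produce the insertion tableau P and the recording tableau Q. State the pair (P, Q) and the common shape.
P = [1, 2, 5, 9] / [3, 6, 7] / [4] / [8];  Q = [1, 2, 3, 4] / [5, 6, 7] / [8] / [9];  common shape = (4, 3, 1, 1)

Row-insert the values π_1, π_2, … into P one at a time, bumping the leftmost entry strictly greater than the inserted value down to the next row. The recording tableau Q records, in position (i, j), the step at which that cell was added to P.
  Insert 4 (step 1): P = [4];  Q = [1]
  Insert 6 (step 2): P = [4, 6];  Q = [1, 2]
  Insert 8 (step 3): P = [4, 6, 8];  Q = [1, 2, 3]
  Insert 9 (step 4): P = [4, 6, 8, 9];  Q = [1, 2, 3, 4]
  Insert 1 (step 5): P = [1, 6, 8, 9] / [4];  Q = [1, 2, 3, 4] / [5]
  Insert 3 (step 6): P = [1, 3, 8, 9] / [4, 6];  Q = [1, 2, 3, 4] / [5, 6]
  Insert 7 (step 7): P = [1, 3, 7, 9] / [4, 6, 8];  Q = [1, 2, 3, 4] / [5, 6, 7]
  Insert 5 (step 8): P = [1, 3, 5, 9] / [4, 6, 7] / [8];  Q = [1, 2, 3, 4] / [5, 6, 7] / [8]
  Insert 2 (step 9): P = [1, 2, 5, 9] / [3, 6, 7] / [4] / [8];  Q = [1, 2, 3, 4] / [5, 6, 7] / [8] / [9]
Final shape: (4, 3, 1, 1).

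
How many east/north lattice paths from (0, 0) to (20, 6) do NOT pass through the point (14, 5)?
Number of paths = 148834

Total paths from (0, 0) to (20, 6): C(26, 20) = 230230. Paths through (14, 5): (paths (0, 0) → (14, 5)) × (paths (14, 5) → (20, 6)) = C(19, 14) · C(7, 6) = 11628 · 7 = 81396. Avoidance count = 230230 − 81396 = 148834.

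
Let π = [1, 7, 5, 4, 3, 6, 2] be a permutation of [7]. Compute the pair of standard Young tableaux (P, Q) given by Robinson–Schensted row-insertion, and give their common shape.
P = [1, 2, 6] / [3] / [4] / [5] / [7];  Q = [1, 2, 6] / [3] / [4] / [5] / [7];  common shape = (3, 1, 1, 1, 1)

Row-insert the values π_1, π_2, … into P one at a time, bumping the leftmost entry strictly greater than the inserted value down to the next row. The recording tableau Q records, in position (i, j), the step at which that cell was added to P.
  Insert 1 (step 1): P = [1];  Q = [1]
  Insert 7 (step 2): P = [1, 7];  Q = [1, 2]
  Insert 5 (step 3): P = [1, 5] / [7];  Q = [1, 2] / [3]
  Insert 4 (step 4): P = [1, 4] / [5] / [7];  Q = [1, 2] / [3] / [4]
  Insert 3 (step 5): P = [1, 3] / [4] / [5] / [7];  Q = [1, 2] / [3] / [4] / [5]
  Insert 6 (step 6): P = [1, 3, 6] / [4] / [5] / [7];  Q = [1, 2, 6] / [3] / [4] / [5]
  Insert 2 (step 7): P = [1, 2, 6] / [3] / [4] / [5] / [7];  Q = [1, 2, 6] / [3] / [4] / [5] / [7]
Final shape: (3, 1, 1, 1, 1).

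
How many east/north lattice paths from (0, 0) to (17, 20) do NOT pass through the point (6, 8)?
Number of paths = 11845078476

Total paths from (0, 0) to (17, 20): C(37, 17) = 15905368710. Paths through (6, 8): (paths (0, 0) → (6, 8)) × (paths (6, 8) → (17, 20)) = C(14, 6) · C(23, 11) = 3003 · 1352078 = 4060290234. Avoidance count = 15905368710 − 4060290234 = 11845078476.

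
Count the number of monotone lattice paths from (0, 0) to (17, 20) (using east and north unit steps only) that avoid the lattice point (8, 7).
Number of paths = 12704471010

Total paths from (0, 0) to (17, 20): C(37, 17) = 15905368710. Paths through (8, 7): (paths (0, 0) → (8, 7)) × (paths (8, 7) → (17, 20)) = C(15, 8) · C(22, 9) = 6435 · 497420 = 3200897700. Avoidance count = 15905368710 − 3200897700 = 12704471010.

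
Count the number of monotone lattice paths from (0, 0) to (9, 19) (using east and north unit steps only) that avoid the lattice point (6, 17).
Number of paths = 5897430

Total paths from (0, 0) to (9, 19): C(28, 9) = 6906900. Paths through (6, 17): (paths (0, 0) → (6, 17)) × (paths (6, 17) → (9, 19)) = C(23, 6) · C(5, 3) = 100947 · 10 = 1009470. Avoidance count = 6906900 − 1009470 = 5897430.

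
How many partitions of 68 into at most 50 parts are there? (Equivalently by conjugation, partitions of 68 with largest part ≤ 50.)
p(68, parts ≤ 50) = 3086523

Use the recurrence p(n, m) = p(n, m−1) + p(n−m, m): either the largest part is < m (count p(n, m−1)) or the largest part is exactly m (remove one copy of m, count p(n−m, m)). With p(0, ·) = 1 this gives p(68, parts ≤ 50) = 3086523. (By conjugating Young diagrams, this also counts partitions of 68 into at most 50 parts.)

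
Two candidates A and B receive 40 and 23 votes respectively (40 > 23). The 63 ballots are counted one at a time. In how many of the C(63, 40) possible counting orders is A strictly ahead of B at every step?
Strict-lead orderings = 25363302339192405

Total orderings of the 63 votes with 40 for A: C(63, 40) = 93993414551124795. By the Bertrand ballot formula (Cycle Lemma / reflection principle), the number of orderings in which A is strictly ahead of B throughout is (p − q)/(p + q) · C(p + q, p) = (40 − 23)/(40 + 23) · 93993414551124795 = 25363302339192405.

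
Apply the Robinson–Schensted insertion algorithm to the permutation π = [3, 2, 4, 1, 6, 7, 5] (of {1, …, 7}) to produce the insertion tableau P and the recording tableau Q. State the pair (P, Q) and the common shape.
P = [1, 4, 5, 7] / [2, 6] / [3];  Q = [1, 3, 5, 6] / [2, 7] / [4];  common shape = (4, 2, 1)

Row-insert the values π_1, π_2, … into P one at a time, bumping the leftmost entry strictly greater than the inserted value down to the next row. The recording tableau Q records, in position (i, j), the step at which that cell was added to P.
  Insert 3 (step 1): P = [3];  Q = [1]
  Insert 2 (step 2): P = [2] / [3];  Q = [1] / [2]
  Insert 4 (step 3): P = [2, 4] / [3];  Q = [1, 3] / [2]
  Insert 1 (step 4): P = [1, 4] / [2] / [3];  Q = [1, 3] / [2] / [4]
  Insert 6 (step 5): P = [1, 4, 6] / [2] / [3];  Q = [1, 3, 5] / [2] / [4]
  Insert 7 (step 6): P = [1, 4, 6, 7] / [2] / [3];  Q = [1, 3, 5, 6] / [2] / [4]
  Insert 5 (step 7): P = [1, 4, 5, 7] / [2, 6] / [3];  Q = [1, 3, 5, 6] / [2, 7] / [4]
Final shape: (4, 2, 1).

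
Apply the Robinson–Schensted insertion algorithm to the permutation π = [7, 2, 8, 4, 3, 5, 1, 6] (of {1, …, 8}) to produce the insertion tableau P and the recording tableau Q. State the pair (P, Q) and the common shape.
P = [1, 3, 5, 6] / [2, 8] / [4] / [7];  Q = [1, 3, 6, 8] / [2, 4] / [5] / [7];  common shape = (4, 2, 1, 1)

Row-insert the values π_1, π_2, … into P one at a time, bumping the leftmost entry strictly greater than the inserted value down to the next row. The recording tableau Q records, in position (i, j), the step at which that cell was added to P.
  Insert 7 (step 1): P = [7];  Q = [1]
  Insert 2 (step 2): P = [2] / [7];  Q = [1] / [2]
  Insert 8 (step 3): P = [2, 8] / [7];  Q = [1, 3] / [2]
  Insert 4 (step 4): P = [2, 4] / [7, 8];  Q = [1, 3] / [2, 4]
  Insert 3 (step 5): P = [2, 3] / [4, 8] / [7];  Q = [1, 3] / [2, 4] / [5]
  Insert 5 (step 6): P = [2, 3, 5] / [4, 8] / [7];  Q = [1, 3, 6] / [2, 4] / [5]
  Insert 1 (step 7): P = [1, 3, 5] / [2, 8] / [4] / [7];  Q = [1, 3, 6] / [2, 4] / [5] / [7]
  Insert 6 (step 8): P = [1, 3, 5, 6] / [2, 8] / [4] / [7];  Q = [1, 3, 6, 8] / [2, 4] / [5] / [7]
Final shape: (4, 2, 1, 1).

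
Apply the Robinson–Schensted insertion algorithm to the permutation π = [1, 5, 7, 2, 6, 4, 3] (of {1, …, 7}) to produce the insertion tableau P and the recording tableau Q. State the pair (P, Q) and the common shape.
P = [1, 2, 3] / [4, 6] / [5] / [7];  Q = [1, 2, 3] / [4, 5] / [6] / [7];  common shape = (3, 2, 1, 1)

Row-insert the values π_1, π_2, … into P one at a time, bumping the leftmost entry strictly greater than the inserted value down to the next row. The recording tableau Q records, in position (i, j), the step at which that cell was added to P.
  Insert 1 (step 1): P = [1];  Q = [1]
  Insert 5 (step 2): P = [1, 5];  Q = [1, 2]
  Insert 7 (step 3): P = [1, 5, 7];  Q = [1, 2, 3]
  Insert 2 (step 4): P = [1, 2, 7] / [5];  Q = [1, 2, 3] / [4]
  Insert 6 (step 5): P = [1, 2, 6] / [5, 7];  Q = [1, 2, 3] / [4, 5]
  Insert 4 (step 6): P = [1, 2, 4] / [5, 6] / [7];  Q = [1, 2, 3] / [4, 5] / [6]
  Insert 3 (step 7): P = [1, 2, 3] / [4, 6] / [5] / [7];  Q = [1, 2, 3] / [4, 5] / [6] / [7]
Final shape: (3, 2, 1, 1).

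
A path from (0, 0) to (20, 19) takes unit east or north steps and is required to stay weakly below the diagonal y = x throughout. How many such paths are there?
Number of paths = 6564120420

By the reflection principle (André's argument), the number of monotone paths to (20, 19) with n ≤ m that never go above y = x is C(39, 20) − C(39, 21) = 68923264410 − 62359143990 = 6564120420.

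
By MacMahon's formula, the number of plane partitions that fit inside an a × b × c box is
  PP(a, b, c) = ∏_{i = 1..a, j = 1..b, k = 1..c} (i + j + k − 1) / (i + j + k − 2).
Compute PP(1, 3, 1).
PP(1, 3, 1) = 4

Evaluate the triple product over i = 1..1, j = 1..3, k = 1..1. The factors are (2/1) · (3/2) · (4/3). The numerators and denominators telescope so the product is an integer; carrying out the multiplication exactly gives PP(1, 3, 1) = 4.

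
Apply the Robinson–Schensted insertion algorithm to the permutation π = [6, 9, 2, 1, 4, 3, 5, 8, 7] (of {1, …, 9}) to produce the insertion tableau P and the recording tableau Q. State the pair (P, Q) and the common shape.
P = [1, 3, 5, 7] / [2, 4, 8] / [6, 9];  Q = [1, 2, 7, 8] / [3, 5, 9] / [4, 6];  common shape = (4, 3, 2)

Row-insert the values π_1, π_2, … into P one at a time, bumping the leftmost entry strictly greater than the inserted value down to the next row. The recording tableau Q records, in position (i, j), the step at which that cell was added to P.
  Insert 6 (step 1): P = [6];  Q = [1]
  Insert 9 (step 2): P = [6, 9];  Q = [1, 2]
  Insert 2 (step 3): P = [2, 9] / [6];  Q = [1, 2] / [3]
  Insert 1 (step 4): P = [1, 9] / [2] / [6];  Q = [1, 2] / [3] / [4]
  Insert 4 (step 5): P = [1, 4] / [2, 9] / [6];  Q = [1, 2] / [3, 5] / [4]
  Insert 3 (step 6): P = [1, 3] / [2, 4] / [6, 9];  Q = [1, 2] / [3, 5] / [4, 6]
  Insert 5 (step 7): P = [1, 3, 5] / [2, 4] / [6, 9];  Q = [1, 2, 7] / [3, 5] / [4, 6]
  Insert 8 (step 8): P = [1, 3, 5, 8] / [2, 4] / [6, 9];  Q = [1, 2, 7, 8] / [3, 5] / [4, 6]
  Insert 7 (step 9): P = [1, 3, 5, 7] / [2, 4, 8] / [6, 9];  Q = [1, 2, 7, 8] / [3, 5, 9] / [4, 6]
Final shape: (4, 3, 2).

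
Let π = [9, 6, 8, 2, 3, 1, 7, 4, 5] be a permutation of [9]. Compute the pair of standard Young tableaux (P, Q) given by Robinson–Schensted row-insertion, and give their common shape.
P = [1, 3, 4, 5] / [2, 7] / [6, 8] / [9];  Q = [1, 3, 7, 9] / [2, 5] / [4, 8] / [6];  common shape = (4, 2, 2, 1)

Row-insert the values π_1, π_2, … into P one at a time, bumping the leftmost entry strictly greater than the inserted value down to the next row. The recording tableau Q records, in position (i, j), the step at which that cell was added to P.
  Insert 9 (step 1): P = [9];  Q = [1]
  Insert 6 (step 2): P = [6] / [9];  Q = [1] / [2]
  Insert 8 (step 3): P = [6, 8] / [9];  Q = [1, 3] / [2]
  Insert 2 (step 4): P = [2, 8] / [6] / [9];  Q = [1, 3] / [2] / [4]
  Insert 3 (step 5): P = [2, 3] / [6, 8] / [9];  Q = [1, 3] / [2, 5] / [4]
  Insert 1 (step 6): P = [1, 3] / [2, 8] / [6] / [9];  Q = [1, 3] / [2, 5] / [4] / [6]
  Insert 7 (step 7): P = [1, 3, 7] / [2, 8] / [6] / [9];  Q = [1, 3, 7] / [2, 5] / [4] / [6]
  Insert 4 (step 8): P = [1, 3, 4] / [2, 7] / [6, 8] / [9];  Q = [1, 3, 7] / [2, 5] / [4, 8] / [6]
  Insert 5 (step 9): P = [1, 3, 4, 5] / [2, 7] / [6, 8] / [9];  Q = [1, 3, 7, 9] / [2, 5] / [4, 8] / [6]
Final shape: (4, 2, 2, 1).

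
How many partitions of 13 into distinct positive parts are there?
q(13) = 18

List partitions of 13 into distinct parts: 13, 12+1, 11+2, 10+3, 10+2+1, 9+4, 9+3+1, 8+5, 8+4+1, 8+3+2, 7+6, 7+5+1, 7+4+2, 7+3+2+1, 6+5+2, 6+4+3, 6+4+2+1, 5+4+3+1. There are q(13) = 18. (Euler: this equals the number of odd-part partitions of 13.)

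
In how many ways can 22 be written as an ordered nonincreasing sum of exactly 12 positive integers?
p(22, 12 parts) = 42

Partitions of n into exactly k parts are in bijection with partitions of n − k into at most k parts (subtract 1 from each part). So p(22, exactly 12) = p(10, parts ≤ 12). Computing via the recurrence p(m, j) = p(m, j−1) + p(m−j, j) gives 42.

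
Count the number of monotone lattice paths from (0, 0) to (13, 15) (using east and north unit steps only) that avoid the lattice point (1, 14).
Number of paths = 37441965

Total paths from (0, 0) to (13, 15): C(28, 13) = 37442160. Paths through (1, 14): (paths (0, 0) → (1, 14)) × (paths (1, 14) → (13, 15)) = C(15, 1) · C(13, 12) = 15 · 13 = 195. Avoidance count = 37442160 − 195 = 37441965.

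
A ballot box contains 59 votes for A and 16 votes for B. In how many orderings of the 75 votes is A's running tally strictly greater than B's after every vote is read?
Strict-lead orderings = 4902027276439572

Total orderings of the 75 votes with 59 for A: C(75, 59) = 8550047575185300. By the Bertrand ballot formula (Cycle Lemma / reflection principle), the number of orderings in which A is strictly ahead of B throughout is (p − q)/(p + q) · C(p + q, p) = (59 − 16)/(59 + 16) · 8550047575185300 = 4902027276439572.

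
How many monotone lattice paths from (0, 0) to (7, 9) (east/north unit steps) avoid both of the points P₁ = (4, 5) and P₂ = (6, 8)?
Number of paths = 3544

Inclusion–exclusion. Total paths: C(16, 7) = 11440. Through P₁: C(9, 4)·C(7, 3) = 4410. Through P₂: C(14, 6)·C(2, 1) = 6006. Since P₁ is strictly southwest of P₂, a monotone path through both must visit P₁ then P₂; paths through both = C(9, 4)·C(5, 2)·C(2, 1) = 2520. Avoid both = 11440 − 4410 − 6006 + 2520 = 3544.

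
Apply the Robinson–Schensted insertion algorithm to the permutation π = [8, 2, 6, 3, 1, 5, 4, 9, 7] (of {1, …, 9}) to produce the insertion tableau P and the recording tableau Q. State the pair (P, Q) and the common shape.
P = [1, 3, 4, 7] / [2, 5, 9] / [6] / [8];  Q = [1, 3, 6, 8] / [2, 7, 9] / [4] / [5];  common shape = (4, 3, 1, 1)

Row-insert the values π_1, π_2, … into P one at a time, bumping the leftmost entry strictly greater than the inserted value down to the next row. The recording tableau Q records, in position (i, j), the step at which that cell was added to P.
  Insert 8 (step 1): P = [8];  Q = [1]
  Insert 2 (step 2): P = [2] / [8];  Q = [1] / [2]
  Insert 6 (step 3): P = [2, 6] / [8];  Q = [1, 3] / [2]
  Insert 3 (step 4): P = [2, 3] / [6] / [8];  Q = [1, 3] / [2] / [4]
  Insert 1 (step 5): P = [1, 3] / [2] / [6] / [8];  Q = [1, 3] / [2] / [4] / [5]
  Insert 5 (step 6): P = [1, 3, 5] / [2] / [6] / [8];  Q = [1, 3, 6] / [2] / [4] / [5]
  Insert 4 (step 7): P = [1, 3, 4] / [2, 5] / [6] / [8];  Q = [1, 3, 6] / [2, 7] / [4] / [5]
  Insert 9 (step 8): P = [1, 3, 4, 9] / [2, 5] / [6] / [8];  Q = [1, 3, 6, 8] / [2, 7] / [4] / [5]
  Insert 7 (step 9): P = [1, 3, 4, 7] / [2, 5, 9] / [6] / [8];  Q = [1, 3, 6, 8] / [2, 7, 9] / [4] / [5]
Final shape: (4, 3, 1, 1).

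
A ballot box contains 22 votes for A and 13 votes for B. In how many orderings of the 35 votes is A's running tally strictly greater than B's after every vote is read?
Strict-lead orderings = 379629720

Total orderings of the 35 votes with 22 for A: C(35, 22) = 1476337800. By the Bertrand ballot formula (Cycle Lemma / reflection principle), the number of orderings in which A is strictly ahead of B throughout is (p − q)/(p + q) · C(p + q, p) = (22 − 13)/(22 + 13) · 1476337800 = 379629720.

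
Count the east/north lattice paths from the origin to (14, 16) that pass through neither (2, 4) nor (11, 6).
Number of paths = 101556749

Inclusion–exclusion. Total paths: C(30, 14) = 145422675. Through P₁: C(6, 2)·C(24, 12) = 40562340. Through P₂: C(17, 11)·C(13, 3) = 3539536. Since P₁ is strictly southwest of P₂, a monotone path through both must visit P₁ then P₂; paths through both = C(6, 2)·C(11, 9)·C(13, 3) = 235950. Avoid both = 145422675 − 40562340 − 3539536 + 235950 = 101556749.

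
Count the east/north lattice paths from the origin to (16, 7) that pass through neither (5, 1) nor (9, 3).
Number of paths = 128001

Inclusion–exclusion. Total paths: C(23, 16) = 245157. Through P₁: C(6, 5)·C(17, 11) = 74256. Through P₂: C(12, 9)·C(11, 7) = 72600. Since P₁ is strictly southwest of P₂, a monotone path through both must visit P₁ then P₂; paths through both = C(6, 5)·C(6, 4)·C(11, 7) = 29700. Avoid both = 245157 − 74256 − 72600 + 29700 = 128001.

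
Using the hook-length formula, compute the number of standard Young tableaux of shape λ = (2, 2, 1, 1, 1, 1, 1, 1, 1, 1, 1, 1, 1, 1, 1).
# SYT of shape (2, 2, 1, 1, 1, 1, 1, 1, 1, 1, 1, 1, 1, 1, 1) = 119

Hook-length formula: f^λ = n! / Π hook(c), product over all cells c of the Young diagram. For λ = (2, 2, 1, 1, 1, 1, 1, 1, 1, 1, 1, 1, 1, 1, 1), n = 17 boxes. Hook lengths by row (left-to-right, top-to-bottom): [16, 2]; [15, 1]; [13]; [12]; [11]; [10]; [9]; [8]; [7]; [6]; [5]; [4]; [3]; [2]; [1]. Product of hooks = 2988969984000. So f^λ = 17! / 2988969984000 = 355687428096000 / 2988969984000 = 119.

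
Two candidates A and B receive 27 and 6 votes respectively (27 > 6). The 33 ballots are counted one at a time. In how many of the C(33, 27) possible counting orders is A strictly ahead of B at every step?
Strict-lead orderings = 704816

Total orderings of the 33 votes with 27 for A: C(33, 27) = 1107568. By the Bertrand ballot formula (Cycle Lemma / reflection principle), the number of orderings in which A is strictly ahead of B throughout is (p − q)/(p + q) · C(p + q, p) = (27 − 6)/(27 + 6) · 1107568 = 704816.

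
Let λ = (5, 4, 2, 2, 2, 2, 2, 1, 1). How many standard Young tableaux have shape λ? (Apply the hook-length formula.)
# SYT of shape (5, 4, 2, 2, 2, 2, 2, 1, 1) = 115378830

Hook-length formula: f^λ = n! / Π hook(c), product over all cells c of the Young diagram. For λ = (5, 4, 2, 2, 2, 2, 2, 1, 1), n = 21 boxes. Hook lengths by row (left-to-right, top-to-bottom): [13, 10, 4, 3, 1]; [11, 8, 2, 1]; [8, 5]; [7, 4]; [6, 3]; [5, 2]; [4, 1]; [2]; [1]. Product of hooks = 442810368000. So f^λ = 21! / 442810368000 = 51090942171709440000 / 442810368000 = 115378830.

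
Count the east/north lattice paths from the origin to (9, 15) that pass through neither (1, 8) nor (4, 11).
Number of paths = 1100279

Inclusion–exclusion. Total paths: C(24, 9) = 1307504. Through P₁: C(9, 1)·C(15, 8) = 57915. Through P₂: C(15, 4)·C(9, 5) = 171990. Since P₁ is strictly southwest of P₂, a monotone path through both must visit P₁ then P₂; paths through both = C(9, 1)·C(6, 3)·C(9, 5) = 22680. Avoid both = 1307504 − 57915 − 171990 + 22680 = 1100279.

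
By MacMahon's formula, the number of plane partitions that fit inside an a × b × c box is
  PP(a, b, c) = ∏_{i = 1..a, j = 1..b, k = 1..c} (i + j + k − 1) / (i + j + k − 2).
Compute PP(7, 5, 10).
PP(7, 5, 10) = 24648355308799872

Evaluate the triple product over i = 1..7, j = 1..5, k = 1..10. The factors are (2/1) · (3/2) · (4/3) · (5/4) · (6/5) · (7/6) · (8/7) · (9/8) · … (350 factors total). The numerators and denominators telescope so the product is an integer; carrying out the multiplication exactly gives PP(7, 5, 10) = 24648355308799872.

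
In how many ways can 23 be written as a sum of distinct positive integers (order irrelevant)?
q(23) = 104

A partition into distinct parts is a strictly decreasing sequence summing to n. The recurrence d(n, m) = d(n, m−1) + d(n−m, m−1) (use part m at most once) with q(n) = d(n, n) gives q(23) = 104. (Euler's theorem: # distinct-part partitions = # odd-part partitions.)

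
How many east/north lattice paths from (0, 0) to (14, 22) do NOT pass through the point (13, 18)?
Number of paths = 2765031825

Total paths from (0, 0) to (14, 22): C(36, 14) = 3796297200. Paths through (13, 18): (paths (0, 0) → (13, 18)) × (paths (13, 18) → (14, 22)) = C(31, 13) · C(5, 1) = 206253075 · 5 = 1031265375. Avoidance count = 3796297200 − 1031265375 = 2765031825.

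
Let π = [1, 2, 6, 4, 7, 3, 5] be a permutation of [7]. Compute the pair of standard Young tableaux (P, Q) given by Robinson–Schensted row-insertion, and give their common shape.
P = [1, 2, 3, 5] / [4, 7] / [6];  Q = [1, 2, 3, 5] / [4, 7] / [6];  common shape = (4, 2, 1)

Row-insert the values π_1, π_2, … into P one at a time, bumping the leftmost entry strictly greater than the inserted value down to the next row. The recording tableau Q records, in position (i, j), the step at which that cell was added to P.
  Insert 1 (step 1): P = [1];  Q = [1]
  Insert 2 (step 2): P = [1, 2];  Q = [1, 2]
  Insert 6 (step 3): P = [1, 2, 6];  Q = [1, 2, 3]
  Insert 4 (step 4): P = [1, 2, 4] / [6];  Q = [1, 2, 3] / [4]
  Insert 7 (step 5): P = [1, 2, 4, 7] / [6];  Q = [1, 2, 3, 5] / [4]
  Insert 3 (step 6): P = [1, 2, 3, 7] / [4] / [6];  Q = [1, 2, 3, 5] / [4] / [6]
  Insert 5 (step 7): P = [1, 2, 3, 5] / [4, 7] / [6];  Q = [1, 2, 3, 5] / [4, 7] / [6]
Final shape: (4, 2, 1).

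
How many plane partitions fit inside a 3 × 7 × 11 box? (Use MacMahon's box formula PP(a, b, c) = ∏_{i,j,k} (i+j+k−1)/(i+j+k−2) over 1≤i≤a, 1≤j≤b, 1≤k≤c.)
PP(3, 7, 11) = 431621592480

Evaluate the triple product over i = 1..3, j = 1..7, k = 1..11. The factors are (2/1) · (3/2) · (4/3) · (5/4) · (6/5) · (7/6) · (8/7) · (9/8) · … (231 factors total). The numerators and denominators telescope so the product is an integer; carrying out the multiplication exactly gives PP(3, 7, 11) = 431621592480.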